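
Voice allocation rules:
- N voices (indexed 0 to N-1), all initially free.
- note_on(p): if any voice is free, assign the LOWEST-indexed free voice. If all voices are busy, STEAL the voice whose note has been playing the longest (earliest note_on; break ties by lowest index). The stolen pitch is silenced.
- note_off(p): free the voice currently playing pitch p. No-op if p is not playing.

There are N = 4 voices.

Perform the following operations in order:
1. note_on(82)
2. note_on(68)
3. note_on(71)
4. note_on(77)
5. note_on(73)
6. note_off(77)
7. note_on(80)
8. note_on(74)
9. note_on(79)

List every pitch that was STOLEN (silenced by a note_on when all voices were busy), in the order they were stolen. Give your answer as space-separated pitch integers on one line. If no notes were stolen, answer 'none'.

Answer: 82 68 71

Derivation:
Op 1: note_on(82): voice 0 is free -> assigned | voices=[82 - - -]
Op 2: note_on(68): voice 1 is free -> assigned | voices=[82 68 - -]
Op 3: note_on(71): voice 2 is free -> assigned | voices=[82 68 71 -]
Op 4: note_on(77): voice 3 is free -> assigned | voices=[82 68 71 77]
Op 5: note_on(73): all voices busy, STEAL voice 0 (pitch 82, oldest) -> assign | voices=[73 68 71 77]
Op 6: note_off(77): free voice 3 | voices=[73 68 71 -]
Op 7: note_on(80): voice 3 is free -> assigned | voices=[73 68 71 80]
Op 8: note_on(74): all voices busy, STEAL voice 1 (pitch 68, oldest) -> assign | voices=[73 74 71 80]
Op 9: note_on(79): all voices busy, STEAL voice 2 (pitch 71, oldest) -> assign | voices=[73 74 79 80]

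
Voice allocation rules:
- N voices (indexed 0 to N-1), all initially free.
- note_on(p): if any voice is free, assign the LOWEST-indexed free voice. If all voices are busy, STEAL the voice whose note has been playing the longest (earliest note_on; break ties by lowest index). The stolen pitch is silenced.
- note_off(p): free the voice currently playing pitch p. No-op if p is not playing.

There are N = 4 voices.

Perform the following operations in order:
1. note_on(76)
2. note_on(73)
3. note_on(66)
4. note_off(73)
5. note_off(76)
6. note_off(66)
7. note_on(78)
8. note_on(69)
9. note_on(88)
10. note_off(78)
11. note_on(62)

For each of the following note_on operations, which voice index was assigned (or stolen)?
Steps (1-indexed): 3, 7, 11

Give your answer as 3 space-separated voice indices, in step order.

Answer: 2 0 0

Derivation:
Op 1: note_on(76): voice 0 is free -> assigned | voices=[76 - - -]
Op 2: note_on(73): voice 1 is free -> assigned | voices=[76 73 - -]
Op 3: note_on(66): voice 2 is free -> assigned | voices=[76 73 66 -]
Op 4: note_off(73): free voice 1 | voices=[76 - 66 -]
Op 5: note_off(76): free voice 0 | voices=[- - 66 -]
Op 6: note_off(66): free voice 2 | voices=[- - - -]
Op 7: note_on(78): voice 0 is free -> assigned | voices=[78 - - -]
Op 8: note_on(69): voice 1 is free -> assigned | voices=[78 69 - -]
Op 9: note_on(88): voice 2 is free -> assigned | voices=[78 69 88 -]
Op 10: note_off(78): free voice 0 | voices=[- 69 88 -]
Op 11: note_on(62): voice 0 is free -> assigned | voices=[62 69 88 -]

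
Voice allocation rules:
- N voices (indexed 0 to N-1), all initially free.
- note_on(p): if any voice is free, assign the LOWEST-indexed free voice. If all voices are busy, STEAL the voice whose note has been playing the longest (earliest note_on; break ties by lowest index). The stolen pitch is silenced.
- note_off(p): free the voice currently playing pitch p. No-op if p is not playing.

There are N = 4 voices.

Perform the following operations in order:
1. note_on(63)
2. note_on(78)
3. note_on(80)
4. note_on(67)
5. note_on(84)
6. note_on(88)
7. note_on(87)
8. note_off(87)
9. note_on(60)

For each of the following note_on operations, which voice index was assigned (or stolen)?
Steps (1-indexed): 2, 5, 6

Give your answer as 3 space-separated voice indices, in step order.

Answer: 1 0 1

Derivation:
Op 1: note_on(63): voice 0 is free -> assigned | voices=[63 - - -]
Op 2: note_on(78): voice 1 is free -> assigned | voices=[63 78 - -]
Op 3: note_on(80): voice 2 is free -> assigned | voices=[63 78 80 -]
Op 4: note_on(67): voice 3 is free -> assigned | voices=[63 78 80 67]
Op 5: note_on(84): all voices busy, STEAL voice 0 (pitch 63, oldest) -> assign | voices=[84 78 80 67]
Op 6: note_on(88): all voices busy, STEAL voice 1 (pitch 78, oldest) -> assign | voices=[84 88 80 67]
Op 7: note_on(87): all voices busy, STEAL voice 2 (pitch 80, oldest) -> assign | voices=[84 88 87 67]
Op 8: note_off(87): free voice 2 | voices=[84 88 - 67]
Op 9: note_on(60): voice 2 is free -> assigned | voices=[84 88 60 67]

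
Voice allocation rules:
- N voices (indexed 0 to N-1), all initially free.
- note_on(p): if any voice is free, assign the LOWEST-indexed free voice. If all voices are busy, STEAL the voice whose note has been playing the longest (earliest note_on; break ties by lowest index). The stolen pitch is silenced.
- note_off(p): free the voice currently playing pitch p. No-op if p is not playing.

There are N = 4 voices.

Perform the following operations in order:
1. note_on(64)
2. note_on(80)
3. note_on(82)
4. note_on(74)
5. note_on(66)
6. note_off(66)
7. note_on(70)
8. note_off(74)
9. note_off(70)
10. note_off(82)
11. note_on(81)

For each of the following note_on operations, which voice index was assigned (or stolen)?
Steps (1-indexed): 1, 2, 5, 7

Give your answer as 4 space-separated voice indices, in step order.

Answer: 0 1 0 0

Derivation:
Op 1: note_on(64): voice 0 is free -> assigned | voices=[64 - - -]
Op 2: note_on(80): voice 1 is free -> assigned | voices=[64 80 - -]
Op 3: note_on(82): voice 2 is free -> assigned | voices=[64 80 82 -]
Op 4: note_on(74): voice 3 is free -> assigned | voices=[64 80 82 74]
Op 5: note_on(66): all voices busy, STEAL voice 0 (pitch 64, oldest) -> assign | voices=[66 80 82 74]
Op 6: note_off(66): free voice 0 | voices=[- 80 82 74]
Op 7: note_on(70): voice 0 is free -> assigned | voices=[70 80 82 74]
Op 8: note_off(74): free voice 3 | voices=[70 80 82 -]
Op 9: note_off(70): free voice 0 | voices=[- 80 82 -]
Op 10: note_off(82): free voice 2 | voices=[- 80 - -]
Op 11: note_on(81): voice 0 is free -> assigned | voices=[81 80 - -]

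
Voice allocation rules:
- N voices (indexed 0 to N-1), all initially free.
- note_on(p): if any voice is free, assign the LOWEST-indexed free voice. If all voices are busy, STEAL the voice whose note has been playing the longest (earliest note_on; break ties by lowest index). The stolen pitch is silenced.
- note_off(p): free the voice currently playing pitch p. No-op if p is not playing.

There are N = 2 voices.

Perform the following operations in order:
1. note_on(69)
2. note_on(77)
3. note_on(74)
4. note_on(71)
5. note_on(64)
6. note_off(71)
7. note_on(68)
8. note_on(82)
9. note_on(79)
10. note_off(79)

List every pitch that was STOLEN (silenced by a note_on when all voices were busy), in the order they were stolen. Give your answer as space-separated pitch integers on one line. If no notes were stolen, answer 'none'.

Op 1: note_on(69): voice 0 is free -> assigned | voices=[69 -]
Op 2: note_on(77): voice 1 is free -> assigned | voices=[69 77]
Op 3: note_on(74): all voices busy, STEAL voice 0 (pitch 69, oldest) -> assign | voices=[74 77]
Op 4: note_on(71): all voices busy, STEAL voice 1 (pitch 77, oldest) -> assign | voices=[74 71]
Op 5: note_on(64): all voices busy, STEAL voice 0 (pitch 74, oldest) -> assign | voices=[64 71]
Op 6: note_off(71): free voice 1 | voices=[64 -]
Op 7: note_on(68): voice 1 is free -> assigned | voices=[64 68]
Op 8: note_on(82): all voices busy, STEAL voice 0 (pitch 64, oldest) -> assign | voices=[82 68]
Op 9: note_on(79): all voices busy, STEAL voice 1 (pitch 68, oldest) -> assign | voices=[82 79]
Op 10: note_off(79): free voice 1 | voices=[82 -]

Answer: 69 77 74 64 68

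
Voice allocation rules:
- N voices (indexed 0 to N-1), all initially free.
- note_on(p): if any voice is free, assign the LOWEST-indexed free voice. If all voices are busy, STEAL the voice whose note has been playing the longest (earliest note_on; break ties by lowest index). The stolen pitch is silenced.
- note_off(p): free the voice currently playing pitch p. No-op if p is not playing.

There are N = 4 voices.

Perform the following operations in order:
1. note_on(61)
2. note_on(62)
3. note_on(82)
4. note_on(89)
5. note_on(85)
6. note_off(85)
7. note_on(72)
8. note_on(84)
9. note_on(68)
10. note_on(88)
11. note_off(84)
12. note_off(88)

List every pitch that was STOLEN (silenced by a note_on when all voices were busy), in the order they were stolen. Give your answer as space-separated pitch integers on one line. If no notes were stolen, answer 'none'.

Op 1: note_on(61): voice 0 is free -> assigned | voices=[61 - - -]
Op 2: note_on(62): voice 1 is free -> assigned | voices=[61 62 - -]
Op 3: note_on(82): voice 2 is free -> assigned | voices=[61 62 82 -]
Op 4: note_on(89): voice 3 is free -> assigned | voices=[61 62 82 89]
Op 5: note_on(85): all voices busy, STEAL voice 0 (pitch 61, oldest) -> assign | voices=[85 62 82 89]
Op 6: note_off(85): free voice 0 | voices=[- 62 82 89]
Op 7: note_on(72): voice 0 is free -> assigned | voices=[72 62 82 89]
Op 8: note_on(84): all voices busy, STEAL voice 1 (pitch 62, oldest) -> assign | voices=[72 84 82 89]
Op 9: note_on(68): all voices busy, STEAL voice 2 (pitch 82, oldest) -> assign | voices=[72 84 68 89]
Op 10: note_on(88): all voices busy, STEAL voice 3 (pitch 89, oldest) -> assign | voices=[72 84 68 88]
Op 11: note_off(84): free voice 1 | voices=[72 - 68 88]
Op 12: note_off(88): free voice 3 | voices=[72 - 68 -]

Answer: 61 62 82 89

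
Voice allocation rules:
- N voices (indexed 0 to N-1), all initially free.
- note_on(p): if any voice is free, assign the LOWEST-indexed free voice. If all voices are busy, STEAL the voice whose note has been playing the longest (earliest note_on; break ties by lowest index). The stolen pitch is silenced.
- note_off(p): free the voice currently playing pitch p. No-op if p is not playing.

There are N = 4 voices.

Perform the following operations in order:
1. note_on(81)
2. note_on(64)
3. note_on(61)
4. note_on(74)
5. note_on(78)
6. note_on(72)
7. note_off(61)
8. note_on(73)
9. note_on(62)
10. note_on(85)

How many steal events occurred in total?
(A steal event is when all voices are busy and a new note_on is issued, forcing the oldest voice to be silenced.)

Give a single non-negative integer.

Op 1: note_on(81): voice 0 is free -> assigned | voices=[81 - - -]
Op 2: note_on(64): voice 1 is free -> assigned | voices=[81 64 - -]
Op 3: note_on(61): voice 2 is free -> assigned | voices=[81 64 61 -]
Op 4: note_on(74): voice 3 is free -> assigned | voices=[81 64 61 74]
Op 5: note_on(78): all voices busy, STEAL voice 0 (pitch 81, oldest) -> assign | voices=[78 64 61 74]
Op 6: note_on(72): all voices busy, STEAL voice 1 (pitch 64, oldest) -> assign | voices=[78 72 61 74]
Op 7: note_off(61): free voice 2 | voices=[78 72 - 74]
Op 8: note_on(73): voice 2 is free -> assigned | voices=[78 72 73 74]
Op 9: note_on(62): all voices busy, STEAL voice 3 (pitch 74, oldest) -> assign | voices=[78 72 73 62]
Op 10: note_on(85): all voices busy, STEAL voice 0 (pitch 78, oldest) -> assign | voices=[85 72 73 62]

Answer: 4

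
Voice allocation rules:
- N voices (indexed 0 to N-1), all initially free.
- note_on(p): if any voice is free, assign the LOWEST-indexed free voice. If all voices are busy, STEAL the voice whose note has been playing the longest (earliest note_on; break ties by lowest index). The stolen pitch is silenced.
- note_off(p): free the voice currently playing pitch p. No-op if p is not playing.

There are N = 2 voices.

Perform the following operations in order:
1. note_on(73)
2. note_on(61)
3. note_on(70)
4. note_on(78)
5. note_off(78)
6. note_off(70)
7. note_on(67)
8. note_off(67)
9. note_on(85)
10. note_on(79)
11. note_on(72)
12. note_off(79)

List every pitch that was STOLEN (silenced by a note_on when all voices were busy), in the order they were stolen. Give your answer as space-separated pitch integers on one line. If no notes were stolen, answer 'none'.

Op 1: note_on(73): voice 0 is free -> assigned | voices=[73 -]
Op 2: note_on(61): voice 1 is free -> assigned | voices=[73 61]
Op 3: note_on(70): all voices busy, STEAL voice 0 (pitch 73, oldest) -> assign | voices=[70 61]
Op 4: note_on(78): all voices busy, STEAL voice 1 (pitch 61, oldest) -> assign | voices=[70 78]
Op 5: note_off(78): free voice 1 | voices=[70 -]
Op 6: note_off(70): free voice 0 | voices=[- -]
Op 7: note_on(67): voice 0 is free -> assigned | voices=[67 -]
Op 8: note_off(67): free voice 0 | voices=[- -]
Op 9: note_on(85): voice 0 is free -> assigned | voices=[85 -]
Op 10: note_on(79): voice 1 is free -> assigned | voices=[85 79]
Op 11: note_on(72): all voices busy, STEAL voice 0 (pitch 85, oldest) -> assign | voices=[72 79]
Op 12: note_off(79): free voice 1 | voices=[72 -]

Answer: 73 61 85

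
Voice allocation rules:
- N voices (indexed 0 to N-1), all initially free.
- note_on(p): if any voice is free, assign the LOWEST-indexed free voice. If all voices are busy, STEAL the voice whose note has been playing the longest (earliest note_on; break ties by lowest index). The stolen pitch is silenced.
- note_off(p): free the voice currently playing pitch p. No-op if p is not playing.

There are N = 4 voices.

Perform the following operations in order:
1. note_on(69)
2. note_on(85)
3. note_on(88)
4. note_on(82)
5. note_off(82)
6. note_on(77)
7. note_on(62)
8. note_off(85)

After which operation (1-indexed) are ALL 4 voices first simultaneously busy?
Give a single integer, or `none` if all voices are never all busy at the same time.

Answer: 4

Derivation:
Op 1: note_on(69): voice 0 is free -> assigned | voices=[69 - - -]
Op 2: note_on(85): voice 1 is free -> assigned | voices=[69 85 - -]
Op 3: note_on(88): voice 2 is free -> assigned | voices=[69 85 88 -]
Op 4: note_on(82): voice 3 is free -> assigned | voices=[69 85 88 82]
Op 5: note_off(82): free voice 3 | voices=[69 85 88 -]
Op 6: note_on(77): voice 3 is free -> assigned | voices=[69 85 88 77]
Op 7: note_on(62): all voices busy, STEAL voice 0 (pitch 69, oldest) -> assign | voices=[62 85 88 77]
Op 8: note_off(85): free voice 1 | voices=[62 - 88 77]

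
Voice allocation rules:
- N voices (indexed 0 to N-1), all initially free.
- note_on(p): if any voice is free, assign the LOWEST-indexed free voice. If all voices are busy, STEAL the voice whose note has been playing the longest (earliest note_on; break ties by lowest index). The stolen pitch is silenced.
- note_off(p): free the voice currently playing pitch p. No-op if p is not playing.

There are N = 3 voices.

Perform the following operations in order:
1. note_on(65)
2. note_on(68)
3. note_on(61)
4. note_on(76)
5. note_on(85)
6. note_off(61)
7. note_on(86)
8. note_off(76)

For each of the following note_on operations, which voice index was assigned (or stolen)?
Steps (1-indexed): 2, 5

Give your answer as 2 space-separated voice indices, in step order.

Op 1: note_on(65): voice 0 is free -> assigned | voices=[65 - -]
Op 2: note_on(68): voice 1 is free -> assigned | voices=[65 68 -]
Op 3: note_on(61): voice 2 is free -> assigned | voices=[65 68 61]
Op 4: note_on(76): all voices busy, STEAL voice 0 (pitch 65, oldest) -> assign | voices=[76 68 61]
Op 5: note_on(85): all voices busy, STEAL voice 1 (pitch 68, oldest) -> assign | voices=[76 85 61]
Op 6: note_off(61): free voice 2 | voices=[76 85 -]
Op 7: note_on(86): voice 2 is free -> assigned | voices=[76 85 86]
Op 8: note_off(76): free voice 0 | voices=[- 85 86]

Answer: 1 1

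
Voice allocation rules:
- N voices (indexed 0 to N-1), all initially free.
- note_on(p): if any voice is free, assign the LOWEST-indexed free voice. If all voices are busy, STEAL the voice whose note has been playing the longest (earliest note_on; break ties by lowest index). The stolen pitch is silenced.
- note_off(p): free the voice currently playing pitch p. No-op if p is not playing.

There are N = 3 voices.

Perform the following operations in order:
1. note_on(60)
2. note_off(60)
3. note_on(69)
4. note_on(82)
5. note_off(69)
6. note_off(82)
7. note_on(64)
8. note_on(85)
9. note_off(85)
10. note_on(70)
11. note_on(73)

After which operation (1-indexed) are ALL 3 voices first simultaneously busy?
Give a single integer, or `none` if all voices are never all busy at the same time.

Op 1: note_on(60): voice 0 is free -> assigned | voices=[60 - -]
Op 2: note_off(60): free voice 0 | voices=[- - -]
Op 3: note_on(69): voice 0 is free -> assigned | voices=[69 - -]
Op 4: note_on(82): voice 1 is free -> assigned | voices=[69 82 -]
Op 5: note_off(69): free voice 0 | voices=[- 82 -]
Op 6: note_off(82): free voice 1 | voices=[- - -]
Op 7: note_on(64): voice 0 is free -> assigned | voices=[64 - -]
Op 8: note_on(85): voice 1 is free -> assigned | voices=[64 85 -]
Op 9: note_off(85): free voice 1 | voices=[64 - -]
Op 10: note_on(70): voice 1 is free -> assigned | voices=[64 70 -]
Op 11: note_on(73): voice 2 is free -> assigned | voices=[64 70 73]

Answer: 11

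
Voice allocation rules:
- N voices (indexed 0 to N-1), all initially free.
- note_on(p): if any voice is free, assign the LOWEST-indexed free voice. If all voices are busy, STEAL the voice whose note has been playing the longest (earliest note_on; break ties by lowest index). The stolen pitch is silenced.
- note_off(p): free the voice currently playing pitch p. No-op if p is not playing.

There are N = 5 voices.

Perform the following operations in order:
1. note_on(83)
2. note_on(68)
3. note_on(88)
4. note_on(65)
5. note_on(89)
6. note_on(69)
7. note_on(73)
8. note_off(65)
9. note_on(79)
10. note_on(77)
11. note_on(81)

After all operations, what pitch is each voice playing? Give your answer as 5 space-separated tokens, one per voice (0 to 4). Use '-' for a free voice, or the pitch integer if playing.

Answer: 69 73 77 79 81

Derivation:
Op 1: note_on(83): voice 0 is free -> assigned | voices=[83 - - - -]
Op 2: note_on(68): voice 1 is free -> assigned | voices=[83 68 - - -]
Op 3: note_on(88): voice 2 is free -> assigned | voices=[83 68 88 - -]
Op 4: note_on(65): voice 3 is free -> assigned | voices=[83 68 88 65 -]
Op 5: note_on(89): voice 4 is free -> assigned | voices=[83 68 88 65 89]
Op 6: note_on(69): all voices busy, STEAL voice 0 (pitch 83, oldest) -> assign | voices=[69 68 88 65 89]
Op 7: note_on(73): all voices busy, STEAL voice 1 (pitch 68, oldest) -> assign | voices=[69 73 88 65 89]
Op 8: note_off(65): free voice 3 | voices=[69 73 88 - 89]
Op 9: note_on(79): voice 3 is free -> assigned | voices=[69 73 88 79 89]
Op 10: note_on(77): all voices busy, STEAL voice 2 (pitch 88, oldest) -> assign | voices=[69 73 77 79 89]
Op 11: note_on(81): all voices busy, STEAL voice 4 (pitch 89, oldest) -> assign | voices=[69 73 77 79 81]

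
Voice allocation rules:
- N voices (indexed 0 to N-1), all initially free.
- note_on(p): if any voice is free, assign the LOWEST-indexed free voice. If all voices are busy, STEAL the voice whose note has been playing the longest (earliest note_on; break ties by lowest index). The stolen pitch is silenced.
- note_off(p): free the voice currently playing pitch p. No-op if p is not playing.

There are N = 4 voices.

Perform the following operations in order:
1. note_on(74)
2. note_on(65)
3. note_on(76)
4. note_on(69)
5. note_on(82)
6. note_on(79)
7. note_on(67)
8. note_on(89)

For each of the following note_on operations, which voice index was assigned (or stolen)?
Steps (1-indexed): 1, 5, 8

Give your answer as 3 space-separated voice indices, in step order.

Answer: 0 0 3

Derivation:
Op 1: note_on(74): voice 0 is free -> assigned | voices=[74 - - -]
Op 2: note_on(65): voice 1 is free -> assigned | voices=[74 65 - -]
Op 3: note_on(76): voice 2 is free -> assigned | voices=[74 65 76 -]
Op 4: note_on(69): voice 3 is free -> assigned | voices=[74 65 76 69]
Op 5: note_on(82): all voices busy, STEAL voice 0 (pitch 74, oldest) -> assign | voices=[82 65 76 69]
Op 6: note_on(79): all voices busy, STEAL voice 1 (pitch 65, oldest) -> assign | voices=[82 79 76 69]
Op 7: note_on(67): all voices busy, STEAL voice 2 (pitch 76, oldest) -> assign | voices=[82 79 67 69]
Op 8: note_on(89): all voices busy, STEAL voice 3 (pitch 69, oldest) -> assign | voices=[82 79 67 89]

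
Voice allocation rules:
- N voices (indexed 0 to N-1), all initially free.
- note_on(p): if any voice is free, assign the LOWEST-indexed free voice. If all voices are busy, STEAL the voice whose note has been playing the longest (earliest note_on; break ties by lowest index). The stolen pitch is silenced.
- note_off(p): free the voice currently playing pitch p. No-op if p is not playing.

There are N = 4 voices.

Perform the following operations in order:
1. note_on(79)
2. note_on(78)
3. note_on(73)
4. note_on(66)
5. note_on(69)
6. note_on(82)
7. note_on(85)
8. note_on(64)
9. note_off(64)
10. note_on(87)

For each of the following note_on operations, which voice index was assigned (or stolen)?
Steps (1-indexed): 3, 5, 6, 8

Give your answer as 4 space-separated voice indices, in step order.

Answer: 2 0 1 3

Derivation:
Op 1: note_on(79): voice 0 is free -> assigned | voices=[79 - - -]
Op 2: note_on(78): voice 1 is free -> assigned | voices=[79 78 - -]
Op 3: note_on(73): voice 2 is free -> assigned | voices=[79 78 73 -]
Op 4: note_on(66): voice 3 is free -> assigned | voices=[79 78 73 66]
Op 5: note_on(69): all voices busy, STEAL voice 0 (pitch 79, oldest) -> assign | voices=[69 78 73 66]
Op 6: note_on(82): all voices busy, STEAL voice 1 (pitch 78, oldest) -> assign | voices=[69 82 73 66]
Op 7: note_on(85): all voices busy, STEAL voice 2 (pitch 73, oldest) -> assign | voices=[69 82 85 66]
Op 8: note_on(64): all voices busy, STEAL voice 3 (pitch 66, oldest) -> assign | voices=[69 82 85 64]
Op 9: note_off(64): free voice 3 | voices=[69 82 85 -]
Op 10: note_on(87): voice 3 is free -> assigned | voices=[69 82 85 87]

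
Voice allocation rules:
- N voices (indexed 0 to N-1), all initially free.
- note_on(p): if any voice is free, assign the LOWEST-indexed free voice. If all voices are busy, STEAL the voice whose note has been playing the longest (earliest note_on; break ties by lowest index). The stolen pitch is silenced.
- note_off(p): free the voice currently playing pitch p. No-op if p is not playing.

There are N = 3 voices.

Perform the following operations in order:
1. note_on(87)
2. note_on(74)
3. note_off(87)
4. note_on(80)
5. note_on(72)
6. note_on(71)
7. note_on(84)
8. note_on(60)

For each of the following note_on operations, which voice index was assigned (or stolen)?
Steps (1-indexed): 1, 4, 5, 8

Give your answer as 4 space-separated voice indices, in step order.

Answer: 0 0 2 2

Derivation:
Op 1: note_on(87): voice 0 is free -> assigned | voices=[87 - -]
Op 2: note_on(74): voice 1 is free -> assigned | voices=[87 74 -]
Op 3: note_off(87): free voice 0 | voices=[- 74 -]
Op 4: note_on(80): voice 0 is free -> assigned | voices=[80 74 -]
Op 5: note_on(72): voice 2 is free -> assigned | voices=[80 74 72]
Op 6: note_on(71): all voices busy, STEAL voice 1 (pitch 74, oldest) -> assign | voices=[80 71 72]
Op 7: note_on(84): all voices busy, STEAL voice 0 (pitch 80, oldest) -> assign | voices=[84 71 72]
Op 8: note_on(60): all voices busy, STEAL voice 2 (pitch 72, oldest) -> assign | voices=[84 71 60]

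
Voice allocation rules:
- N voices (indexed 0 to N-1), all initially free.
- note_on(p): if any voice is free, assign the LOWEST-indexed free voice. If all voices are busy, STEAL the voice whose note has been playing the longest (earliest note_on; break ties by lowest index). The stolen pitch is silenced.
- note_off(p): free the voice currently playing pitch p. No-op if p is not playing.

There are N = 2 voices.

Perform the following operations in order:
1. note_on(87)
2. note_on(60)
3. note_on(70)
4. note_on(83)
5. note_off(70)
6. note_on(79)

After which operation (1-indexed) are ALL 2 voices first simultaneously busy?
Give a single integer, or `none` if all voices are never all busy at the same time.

Op 1: note_on(87): voice 0 is free -> assigned | voices=[87 -]
Op 2: note_on(60): voice 1 is free -> assigned | voices=[87 60]
Op 3: note_on(70): all voices busy, STEAL voice 0 (pitch 87, oldest) -> assign | voices=[70 60]
Op 4: note_on(83): all voices busy, STEAL voice 1 (pitch 60, oldest) -> assign | voices=[70 83]
Op 5: note_off(70): free voice 0 | voices=[- 83]
Op 6: note_on(79): voice 0 is free -> assigned | voices=[79 83]

Answer: 2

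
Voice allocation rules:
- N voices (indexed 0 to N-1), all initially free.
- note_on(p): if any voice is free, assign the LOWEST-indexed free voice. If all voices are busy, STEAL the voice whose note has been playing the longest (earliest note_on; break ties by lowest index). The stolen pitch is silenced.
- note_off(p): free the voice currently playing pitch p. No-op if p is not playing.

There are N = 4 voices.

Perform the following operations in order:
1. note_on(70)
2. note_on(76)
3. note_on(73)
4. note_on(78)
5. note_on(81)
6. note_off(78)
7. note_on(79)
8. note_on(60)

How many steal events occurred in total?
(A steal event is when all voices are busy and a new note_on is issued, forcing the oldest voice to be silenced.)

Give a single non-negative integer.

Answer: 2

Derivation:
Op 1: note_on(70): voice 0 is free -> assigned | voices=[70 - - -]
Op 2: note_on(76): voice 1 is free -> assigned | voices=[70 76 - -]
Op 3: note_on(73): voice 2 is free -> assigned | voices=[70 76 73 -]
Op 4: note_on(78): voice 3 is free -> assigned | voices=[70 76 73 78]
Op 5: note_on(81): all voices busy, STEAL voice 0 (pitch 70, oldest) -> assign | voices=[81 76 73 78]
Op 6: note_off(78): free voice 3 | voices=[81 76 73 -]
Op 7: note_on(79): voice 3 is free -> assigned | voices=[81 76 73 79]
Op 8: note_on(60): all voices busy, STEAL voice 1 (pitch 76, oldest) -> assign | voices=[81 60 73 79]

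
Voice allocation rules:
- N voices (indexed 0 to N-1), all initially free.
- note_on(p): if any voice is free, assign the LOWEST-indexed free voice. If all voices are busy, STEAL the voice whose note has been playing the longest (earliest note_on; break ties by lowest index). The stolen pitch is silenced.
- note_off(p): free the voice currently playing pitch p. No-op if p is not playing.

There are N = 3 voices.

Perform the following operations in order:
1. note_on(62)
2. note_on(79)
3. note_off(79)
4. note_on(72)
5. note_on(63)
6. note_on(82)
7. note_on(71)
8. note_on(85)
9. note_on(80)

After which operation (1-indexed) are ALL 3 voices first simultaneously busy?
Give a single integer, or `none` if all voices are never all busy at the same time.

Op 1: note_on(62): voice 0 is free -> assigned | voices=[62 - -]
Op 2: note_on(79): voice 1 is free -> assigned | voices=[62 79 -]
Op 3: note_off(79): free voice 1 | voices=[62 - -]
Op 4: note_on(72): voice 1 is free -> assigned | voices=[62 72 -]
Op 5: note_on(63): voice 2 is free -> assigned | voices=[62 72 63]
Op 6: note_on(82): all voices busy, STEAL voice 0 (pitch 62, oldest) -> assign | voices=[82 72 63]
Op 7: note_on(71): all voices busy, STEAL voice 1 (pitch 72, oldest) -> assign | voices=[82 71 63]
Op 8: note_on(85): all voices busy, STEAL voice 2 (pitch 63, oldest) -> assign | voices=[82 71 85]
Op 9: note_on(80): all voices busy, STEAL voice 0 (pitch 82, oldest) -> assign | voices=[80 71 85]

Answer: 5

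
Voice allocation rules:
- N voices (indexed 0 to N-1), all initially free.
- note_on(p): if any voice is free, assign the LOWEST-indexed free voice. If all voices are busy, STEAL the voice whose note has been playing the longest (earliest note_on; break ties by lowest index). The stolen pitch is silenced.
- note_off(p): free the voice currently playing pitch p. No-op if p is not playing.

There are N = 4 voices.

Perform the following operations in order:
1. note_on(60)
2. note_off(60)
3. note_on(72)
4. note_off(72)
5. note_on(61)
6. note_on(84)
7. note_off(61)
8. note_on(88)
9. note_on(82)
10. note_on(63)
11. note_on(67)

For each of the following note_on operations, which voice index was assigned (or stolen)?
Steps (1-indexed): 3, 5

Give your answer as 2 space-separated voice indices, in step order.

Op 1: note_on(60): voice 0 is free -> assigned | voices=[60 - - -]
Op 2: note_off(60): free voice 0 | voices=[- - - -]
Op 3: note_on(72): voice 0 is free -> assigned | voices=[72 - - -]
Op 4: note_off(72): free voice 0 | voices=[- - - -]
Op 5: note_on(61): voice 0 is free -> assigned | voices=[61 - - -]
Op 6: note_on(84): voice 1 is free -> assigned | voices=[61 84 - -]
Op 7: note_off(61): free voice 0 | voices=[- 84 - -]
Op 8: note_on(88): voice 0 is free -> assigned | voices=[88 84 - -]
Op 9: note_on(82): voice 2 is free -> assigned | voices=[88 84 82 -]
Op 10: note_on(63): voice 3 is free -> assigned | voices=[88 84 82 63]
Op 11: note_on(67): all voices busy, STEAL voice 1 (pitch 84, oldest) -> assign | voices=[88 67 82 63]

Answer: 0 0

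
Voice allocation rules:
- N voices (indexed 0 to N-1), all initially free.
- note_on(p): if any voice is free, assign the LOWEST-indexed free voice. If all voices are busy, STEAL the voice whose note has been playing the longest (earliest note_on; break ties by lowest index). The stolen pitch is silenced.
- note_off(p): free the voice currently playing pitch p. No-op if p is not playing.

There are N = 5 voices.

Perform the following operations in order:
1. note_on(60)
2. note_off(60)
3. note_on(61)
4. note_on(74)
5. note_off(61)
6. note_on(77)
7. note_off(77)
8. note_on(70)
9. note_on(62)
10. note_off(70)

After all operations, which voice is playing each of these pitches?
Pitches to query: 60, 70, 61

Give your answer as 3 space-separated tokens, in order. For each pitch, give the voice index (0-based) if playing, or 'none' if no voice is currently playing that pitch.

Answer: none none none

Derivation:
Op 1: note_on(60): voice 0 is free -> assigned | voices=[60 - - - -]
Op 2: note_off(60): free voice 0 | voices=[- - - - -]
Op 3: note_on(61): voice 0 is free -> assigned | voices=[61 - - - -]
Op 4: note_on(74): voice 1 is free -> assigned | voices=[61 74 - - -]
Op 5: note_off(61): free voice 0 | voices=[- 74 - - -]
Op 6: note_on(77): voice 0 is free -> assigned | voices=[77 74 - - -]
Op 7: note_off(77): free voice 0 | voices=[- 74 - - -]
Op 8: note_on(70): voice 0 is free -> assigned | voices=[70 74 - - -]
Op 9: note_on(62): voice 2 is free -> assigned | voices=[70 74 62 - -]
Op 10: note_off(70): free voice 0 | voices=[- 74 62 - -]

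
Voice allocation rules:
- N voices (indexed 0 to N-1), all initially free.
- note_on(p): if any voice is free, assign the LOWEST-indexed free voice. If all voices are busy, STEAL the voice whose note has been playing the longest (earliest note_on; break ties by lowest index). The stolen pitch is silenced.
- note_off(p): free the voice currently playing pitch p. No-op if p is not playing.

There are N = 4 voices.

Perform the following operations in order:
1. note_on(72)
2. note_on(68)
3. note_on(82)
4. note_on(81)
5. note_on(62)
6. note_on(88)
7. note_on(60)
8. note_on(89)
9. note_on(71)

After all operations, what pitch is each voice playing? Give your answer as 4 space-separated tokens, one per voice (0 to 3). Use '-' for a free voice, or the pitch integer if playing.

Op 1: note_on(72): voice 0 is free -> assigned | voices=[72 - - -]
Op 2: note_on(68): voice 1 is free -> assigned | voices=[72 68 - -]
Op 3: note_on(82): voice 2 is free -> assigned | voices=[72 68 82 -]
Op 4: note_on(81): voice 3 is free -> assigned | voices=[72 68 82 81]
Op 5: note_on(62): all voices busy, STEAL voice 0 (pitch 72, oldest) -> assign | voices=[62 68 82 81]
Op 6: note_on(88): all voices busy, STEAL voice 1 (pitch 68, oldest) -> assign | voices=[62 88 82 81]
Op 7: note_on(60): all voices busy, STEAL voice 2 (pitch 82, oldest) -> assign | voices=[62 88 60 81]
Op 8: note_on(89): all voices busy, STEAL voice 3 (pitch 81, oldest) -> assign | voices=[62 88 60 89]
Op 9: note_on(71): all voices busy, STEAL voice 0 (pitch 62, oldest) -> assign | voices=[71 88 60 89]

Answer: 71 88 60 89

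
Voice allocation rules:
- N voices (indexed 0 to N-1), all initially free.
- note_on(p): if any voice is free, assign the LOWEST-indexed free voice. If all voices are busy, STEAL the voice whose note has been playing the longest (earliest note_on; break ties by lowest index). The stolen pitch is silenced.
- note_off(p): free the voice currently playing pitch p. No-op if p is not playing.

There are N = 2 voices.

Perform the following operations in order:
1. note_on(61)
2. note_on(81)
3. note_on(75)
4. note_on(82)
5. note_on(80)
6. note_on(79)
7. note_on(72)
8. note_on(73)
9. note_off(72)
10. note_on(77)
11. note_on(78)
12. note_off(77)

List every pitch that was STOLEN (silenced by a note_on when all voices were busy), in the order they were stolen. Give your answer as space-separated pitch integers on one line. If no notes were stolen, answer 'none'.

Answer: 61 81 75 82 80 79 73

Derivation:
Op 1: note_on(61): voice 0 is free -> assigned | voices=[61 -]
Op 2: note_on(81): voice 1 is free -> assigned | voices=[61 81]
Op 3: note_on(75): all voices busy, STEAL voice 0 (pitch 61, oldest) -> assign | voices=[75 81]
Op 4: note_on(82): all voices busy, STEAL voice 1 (pitch 81, oldest) -> assign | voices=[75 82]
Op 5: note_on(80): all voices busy, STEAL voice 0 (pitch 75, oldest) -> assign | voices=[80 82]
Op 6: note_on(79): all voices busy, STEAL voice 1 (pitch 82, oldest) -> assign | voices=[80 79]
Op 7: note_on(72): all voices busy, STEAL voice 0 (pitch 80, oldest) -> assign | voices=[72 79]
Op 8: note_on(73): all voices busy, STEAL voice 1 (pitch 79, oldest) -> assign | voices=[72 73]
Op 9: note_off(72): free voice 0 | voices=[- 73]
Op 10: note_on(77): voice 0 is free -> assigned | voices=[77 73]
Op 11: note_on(78): all voices busy, STEAL voice 1 (pitch 73, oldest) -> assign | voices=[77 78]
Op 12: note_off(77): free voice 0 | voices=[- 78]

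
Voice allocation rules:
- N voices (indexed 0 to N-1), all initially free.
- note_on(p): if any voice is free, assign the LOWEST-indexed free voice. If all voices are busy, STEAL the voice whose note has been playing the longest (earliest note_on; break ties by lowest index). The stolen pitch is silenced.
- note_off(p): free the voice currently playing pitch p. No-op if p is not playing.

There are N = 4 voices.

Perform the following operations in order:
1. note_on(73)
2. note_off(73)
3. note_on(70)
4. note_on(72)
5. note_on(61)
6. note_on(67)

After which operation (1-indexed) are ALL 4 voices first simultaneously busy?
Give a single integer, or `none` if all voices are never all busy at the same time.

Op 1: note_on(73): voice 0 is free -> assigned | voices=[73 - - -]
Op 2: note_off(73): free voice 0 | voices=[- - - -]
Op 3: note_on(70): voice 0 is free -> assigned | voices=[70 - - -]
Op 4: note_on(72): voice 1 is free -> assigned | voices=[70 72 - -]
Op 5: note_on(61): voice 2 is free -> assigned | voices=[70 72 61 -]
Op 6: note_on(67): voice 3 is free -> assigned | voices=[70 72 61 67]

Answer: 6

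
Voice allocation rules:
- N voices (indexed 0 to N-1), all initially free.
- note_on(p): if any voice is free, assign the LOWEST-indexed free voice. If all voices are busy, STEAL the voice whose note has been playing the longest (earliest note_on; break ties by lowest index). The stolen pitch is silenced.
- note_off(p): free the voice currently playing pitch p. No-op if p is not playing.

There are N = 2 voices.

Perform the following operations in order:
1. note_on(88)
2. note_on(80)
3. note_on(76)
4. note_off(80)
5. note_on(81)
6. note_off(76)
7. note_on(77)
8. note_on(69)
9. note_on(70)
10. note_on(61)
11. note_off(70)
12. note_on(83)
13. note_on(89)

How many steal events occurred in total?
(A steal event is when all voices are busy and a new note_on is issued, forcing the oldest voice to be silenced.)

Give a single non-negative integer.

Answer: 5

Derivation:
Op 1: note_on(88): voice 0 is free -> assigned | voices=[88 -]
Op 2: note_on(80): voice 1 is free -> assigned | voices=[88 80]
Op 3: note_on(76): all voices busy, STEAL voice 0 (pitch 88, oldest) -> assign | voices=[76 80]
Op 4: note_off(80): free voice 1 | voices=[76 -]
Op 5: note_on(81): voice 1 is free -> assigned | voices=[76 81]
Op 6: note_off(76): free voice 0 | voices=[- 81]
Op 7: note_on(77): voice 0 is free -> assigned | voices=[77 81]
Op 8: note_on(69): all voices busy, STEAL voice 1 (pitch 81, oldest) -> assign | voices=[77 69]
Op 9: note_on(70): all voices busy, STEAL voice 0 (pitch 77, oldest) -> assign | voices=[70 69]
Op 10: note_on(61): all voices busy, STEAL voice 1 (pitch 69, oldest) -> assign | voices=[70 61]
Op 11: note_off(70): free voice 0 | voices=[- 61]
Op 12: note_on(83): voice 0 is free -> assigned | voices=[83 61]
Op 13: note_on(89): all voices busy, STEAL voice 1 (pitch 61, oldest) -> assign | voices=[83 89]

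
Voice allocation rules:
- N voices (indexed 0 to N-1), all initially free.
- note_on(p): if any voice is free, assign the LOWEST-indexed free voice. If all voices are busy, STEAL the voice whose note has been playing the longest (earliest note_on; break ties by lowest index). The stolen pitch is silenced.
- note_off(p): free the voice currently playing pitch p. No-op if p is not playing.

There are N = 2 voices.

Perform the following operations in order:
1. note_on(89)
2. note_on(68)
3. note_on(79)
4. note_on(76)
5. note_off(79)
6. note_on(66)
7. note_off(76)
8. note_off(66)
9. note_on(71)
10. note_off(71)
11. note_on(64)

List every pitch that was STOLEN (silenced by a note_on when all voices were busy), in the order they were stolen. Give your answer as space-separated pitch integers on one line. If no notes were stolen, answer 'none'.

Op 1: note_on(89): voice 0 is free -> assigned | voices=[89 -]
Op 2: note_on(68): voice 1 is free -> assigned | voices=[89 68]
Op 3: note_on(79): all voices busy, STEAL voice 0 (pitch 89, oldest) -> assign | voices=[79 68]
Op 4: note_on(76): all voices busy, STEAL voice 1 (pitch 68, oldest) -> assign | voices=[79 76]
Op 5: note_off(79): free voice 0 | voices=[- 76]
Op 6: note_on(66): voice 0 is free -> assigned | voices=[66 76]
Op 7: note_off(76): free voice 1 | voices=[66 -]
Op 8: note_off(66): free voice 0 | voices=[- -]
Op 9: note_on(71): voice 0 is free -> assigned | voices=[71 -]
Op 10: note_off(71): free voice 0 | voices=[- -]
Op 11: note_on(64): voice 0 is free -> assigned | voices=[64 -]

Answer: 89 68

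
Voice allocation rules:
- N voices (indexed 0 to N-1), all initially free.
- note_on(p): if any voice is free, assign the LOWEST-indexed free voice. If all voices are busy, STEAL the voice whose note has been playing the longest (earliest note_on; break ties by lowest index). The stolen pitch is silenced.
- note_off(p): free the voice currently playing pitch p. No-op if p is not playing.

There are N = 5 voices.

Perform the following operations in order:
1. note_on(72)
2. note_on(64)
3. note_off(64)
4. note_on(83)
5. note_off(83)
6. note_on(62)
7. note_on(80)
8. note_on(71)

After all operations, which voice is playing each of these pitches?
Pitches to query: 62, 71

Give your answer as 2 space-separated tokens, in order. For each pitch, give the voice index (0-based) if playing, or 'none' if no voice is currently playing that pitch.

Op 1: note_on(72): voice 0 is free -> assigned | voices=[72 - - - -]
Op 2: note_on(64): voice 1 is free -> assigned | voices=[72 64 - - -]
Op 3: note_off(64): free voice 1 | voices=[72 - - - -]
Op 4: note_on(83): voice 1 is free -> assigned | voices=[72 83 - - -]
Op 5: note_off(83): free voice 1 | voices=[72 - - - -]
Op 6: note_on(62): voice 1 is free -> assigned | voices=[72 62 - - -]
Op 7: note_on(80): voice 2 is free -> assigned | voices=[72 62 80 - -]
Op 8: note_on(71): voice 3 is free -> assigned | voices=[72 62 80 71 -]

Answer: 1 3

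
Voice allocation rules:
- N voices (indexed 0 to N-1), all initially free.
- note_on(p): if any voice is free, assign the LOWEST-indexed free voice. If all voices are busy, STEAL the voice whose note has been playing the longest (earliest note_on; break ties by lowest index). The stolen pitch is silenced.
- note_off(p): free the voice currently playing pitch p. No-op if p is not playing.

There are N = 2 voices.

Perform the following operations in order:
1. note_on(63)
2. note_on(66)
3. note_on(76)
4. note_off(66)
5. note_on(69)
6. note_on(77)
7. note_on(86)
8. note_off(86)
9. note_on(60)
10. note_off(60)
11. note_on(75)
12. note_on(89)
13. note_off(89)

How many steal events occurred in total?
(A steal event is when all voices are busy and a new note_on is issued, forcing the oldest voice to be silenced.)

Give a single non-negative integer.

Op 1: note_on(63): voice 0 is free -> assigned | voices=[63 -]
Op 2: note_on(66): voice 1 is free -> assigned | voices=[63 66]
Op 3: note_on(76): all voices busy, STEAL voice 0 (pitch 63, oldest) -> assign | voices=[76 66]
Op 4: note_off(66): free voice 1 | voices=[76 -]
Op 5: note_on(69): voice 1 is free -> assigned | voices=[76 69]
Op 6: note_on(77): all voices busy, STEAL voice 0 (pitch 76, oldest) -> assign | voices=[77 69]
Op 7: note_on(86): all voices busy, STEAL voice 1 (pitch 69, oldest) -> assign | voices=[77 86]
Op 8: note_off(86): free voice 1 | voices=[77 -]
Op 9: note_on(60): voice 1 is free -> assigned | voices=[77 60]
Op 10: note_off(60): free voice 1 | voices=[77 -]
Op 11: note_on(75): voice 1 is free -> assigned | voices=[77 75]
Op 12: note_on(89): all voices busy, STEAL voice 0 (pitch 77, oldest) -> assign | voices=[89 75]
Op 13: note_off(89): free voice 0 | voices=[- 75]

Answer: 4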